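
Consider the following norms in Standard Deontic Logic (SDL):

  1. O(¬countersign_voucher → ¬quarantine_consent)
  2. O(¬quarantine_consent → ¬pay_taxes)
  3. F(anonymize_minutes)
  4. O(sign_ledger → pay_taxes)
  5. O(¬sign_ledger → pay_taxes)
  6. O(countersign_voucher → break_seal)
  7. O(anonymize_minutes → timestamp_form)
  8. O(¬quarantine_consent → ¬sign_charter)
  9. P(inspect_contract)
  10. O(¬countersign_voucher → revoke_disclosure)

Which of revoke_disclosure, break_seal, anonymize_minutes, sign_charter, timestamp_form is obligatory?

break_seal

Premises 5 and 4 are O(¬sign_ledger → pay_taxes) and O(sign_ledger → pay_taxes); every ideal world satisfies ¬sign_ledger or sign_ledger, so in either case pay_taxes holds — hence O(pay_taxes).
Premise 2 is O(¬quarantine_consent → ¬pay_taxes); contrapositively O(pay_taxes → quarantine_consent). Since O(pay_taxes) holds, K gives O(quarantine_consent).
The contrapositive of premise 1 (O(¬countersign_voucher → ¬quarantine_consent)) is O(quarantine_consent → countersign_voucher), and O(quarantine_consent) is already established, so O(countersign_voucher).
Applying K to premise 6 (O(countersign_voucher → break_seal)) and O(countersign_voucher) yields O(break_seal).
So O(break_seal) holds — break_seal is obligatory. None of the other listed options is made obligatory by any chain of premises.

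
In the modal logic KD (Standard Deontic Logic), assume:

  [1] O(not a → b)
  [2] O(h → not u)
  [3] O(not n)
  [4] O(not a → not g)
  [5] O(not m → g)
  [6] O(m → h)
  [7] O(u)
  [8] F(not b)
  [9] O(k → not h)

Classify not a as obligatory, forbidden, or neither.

From premise 7 we have O(u).
Premise 2, O(h → not u), contraposes to O(u → not h); with O(u) we get O(not h).
The contrapositive of premise 6 (O(m → h)) is O(not h → not m), and O(not h) is already established, so O(not m).
With premise 5, O(not m → g), the K-axiom yields O(g).
The contrapositive of premise 4 (O(not a → not g)) is O(g → a), and O(g) is already established, so O(a).
Premises 1, 3, 8, 9 do not contribute to this derivation.
Thus O(a), which is F(not a): not a is forbidden.

Forbidden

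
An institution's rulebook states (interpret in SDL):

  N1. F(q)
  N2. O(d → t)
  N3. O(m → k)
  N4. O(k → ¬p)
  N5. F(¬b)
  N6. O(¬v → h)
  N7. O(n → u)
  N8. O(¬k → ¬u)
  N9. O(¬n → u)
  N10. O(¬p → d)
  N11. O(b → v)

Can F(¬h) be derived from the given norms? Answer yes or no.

No

Premise 6 is O(¬v → h), but O(¬v) is not derivable from the premises, so it does not yield O(h).
No other premise forces O(h). An ideal world satisfying every premise can still have ¬h true, so F(¬h) is not derivable.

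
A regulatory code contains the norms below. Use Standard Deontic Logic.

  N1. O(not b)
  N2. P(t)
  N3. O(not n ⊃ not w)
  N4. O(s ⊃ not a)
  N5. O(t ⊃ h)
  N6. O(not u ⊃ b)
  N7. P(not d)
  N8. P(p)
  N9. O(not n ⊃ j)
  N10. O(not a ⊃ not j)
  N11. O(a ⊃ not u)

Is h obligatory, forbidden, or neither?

Premise 5 is O(t ⊃ h), but O(t) is not derivable from the premises (the permission P(t) asserts only not O(not t), not O(t)), so it does not yield O(h).
No premise or chain of K-axiom applications forces O(h), and none forces O(not h). So h is neither obligatory nor forbidden under these norms.

Neither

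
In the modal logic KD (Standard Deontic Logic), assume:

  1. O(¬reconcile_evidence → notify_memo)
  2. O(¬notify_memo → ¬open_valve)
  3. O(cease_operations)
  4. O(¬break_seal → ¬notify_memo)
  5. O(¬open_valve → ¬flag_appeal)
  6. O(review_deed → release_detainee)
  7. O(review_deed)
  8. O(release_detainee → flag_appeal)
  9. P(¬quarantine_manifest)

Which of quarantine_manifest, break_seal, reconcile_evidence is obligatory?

break_seal

Premise 7 states O(review_deed) outright.
Premise 6 is O(review_deed → release_detainee); since O(review_deed), deontic closure gives O(release_detainee).
With premise 8, O(release_detainee → flag_appeal), the K-axiom yields O(flag_appeal).
The contrapositive of premise 5 (O(¬open_valve → ¬flag_appeal)) is O(flag_appeal → open_valve), and O(flag_appeal) is already established, so O(open_valve).
Premise 2 is O(¬notify_memo → ¬open_valve); contrapositively O(open_valve → notify_memo). Since O(open_valve) holds, K gives O(notify_memo).
The contrapositive of premise 4 (O(¬break_seal → ¬notify_memo)) is O(notify_memo → break_seal), and O(notify_memo) is already established, so O(break_seal).
So O(break_seal) holds — break_seal is obligatory. None of the other listed options is made obligatory by any chain of premises.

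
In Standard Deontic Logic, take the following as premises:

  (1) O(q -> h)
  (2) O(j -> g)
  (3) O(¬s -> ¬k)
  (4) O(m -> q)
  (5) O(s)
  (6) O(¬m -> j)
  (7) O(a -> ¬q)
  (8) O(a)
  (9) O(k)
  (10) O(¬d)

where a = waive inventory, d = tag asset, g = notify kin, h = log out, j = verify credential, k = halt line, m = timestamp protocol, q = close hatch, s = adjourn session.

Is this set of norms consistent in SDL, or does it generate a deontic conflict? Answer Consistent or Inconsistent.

Premise 3 is O(¬s -> ¬k), but O(¬s) is not derivable from the premises, so it does not yield O(¬k).
So O(¬k) is not derivable, and the apparent clash with O(k) does not arise.
A world satisfying every obligation exists (e.g. a=true, d=false, g=true, h=false, j=true, k=true, m=false, q=false, s=true); no atom is both obligatory and forbidden, so the set is consistent.

Consistent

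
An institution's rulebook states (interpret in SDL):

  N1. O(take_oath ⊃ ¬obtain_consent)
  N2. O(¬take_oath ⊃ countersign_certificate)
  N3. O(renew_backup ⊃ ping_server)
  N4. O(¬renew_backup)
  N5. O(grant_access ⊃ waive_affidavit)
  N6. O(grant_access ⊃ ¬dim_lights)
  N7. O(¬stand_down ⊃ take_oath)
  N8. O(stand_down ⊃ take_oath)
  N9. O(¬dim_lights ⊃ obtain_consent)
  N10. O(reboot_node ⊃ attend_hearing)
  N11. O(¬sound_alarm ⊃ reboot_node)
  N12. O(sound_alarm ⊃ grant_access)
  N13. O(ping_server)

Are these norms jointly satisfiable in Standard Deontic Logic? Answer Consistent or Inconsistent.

Premise 3 is O(renew_backup ⊃ ping_server); even if O(ping_server) held, inferring O(renew_backup) would be affirming the consequent — invalid.
So O(renew_backup) is not derivable, and the apparent clash with O(¬renew_backup) does not arise.
A world satisfying every obligation exists (e.g. attend_hearing=true, countersign_certificate=false, dim_lights=true, grant_access=false, obtain_consent=false, ping_server=true, reboot_node=true, renew_backup=false, sound_alarm=false, stand_down=false, take_oath=true, waive_affidavit=false); no atom is both obligatory and forbidden, so the set is consistent.

Consistent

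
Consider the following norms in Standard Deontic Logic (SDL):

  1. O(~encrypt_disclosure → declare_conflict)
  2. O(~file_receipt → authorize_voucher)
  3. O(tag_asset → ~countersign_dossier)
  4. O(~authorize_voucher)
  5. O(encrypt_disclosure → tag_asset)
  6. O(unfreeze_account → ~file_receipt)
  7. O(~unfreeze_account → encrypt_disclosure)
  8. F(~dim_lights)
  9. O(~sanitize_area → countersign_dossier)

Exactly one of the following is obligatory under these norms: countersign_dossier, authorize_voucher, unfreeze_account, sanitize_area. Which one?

sanitize_area

Premise 4 gives O(~authorize_voucher).
Premise 2 is O(~file_receipt → authorize_voucher); contrapositively O(~authorize_voucher → file_receipt). Since O(~authorize_voucher) holds, K gives O(file_receipt).
The contrapositive of premise 6 (O(unfreeze_account → ~file_receipt)) is O(file_receipt → ~unfreeze_account), and O(file_receipt) is already established, so O(~unfreeze_account).
From O(~unfreeze_account) and premise 7, O(~unfreeze_account → encrypt_disclosure), we obtain O(encrypt_disclosure).
Applying K to premise 5 (O(encrypt_disclosure → tag_asset)) and O(encrypt_disclosure) yields O(tag_asset).
From O(tag_asset) and premise 3, O(tag_asset → ~countersign_dossier), we obtain O(~countersign_dossier).
The contrapositive of premise 9 (O(~sanitize_area → countersign_dossier)) is O(~countersign_dossier → sanitize_area), and O(~countersign_dossier) is already established, so O(sanitize_area).
So O(sanitize_area) holds — sanitize_area is obligatory. None of the other listed options is made obligatory by any chain of premises.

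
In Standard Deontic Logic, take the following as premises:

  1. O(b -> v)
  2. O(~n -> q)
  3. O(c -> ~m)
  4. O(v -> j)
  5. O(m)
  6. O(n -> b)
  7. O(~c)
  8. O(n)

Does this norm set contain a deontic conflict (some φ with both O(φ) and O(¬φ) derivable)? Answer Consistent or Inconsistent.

Consistent

Premise 3 is O(c -> ~m), but O(c) is not derivable from the premises, so it does not yield O(~m).
So O(~m) is not derivable, and the apparent clash with O(m) does not arise.
A world satisfying every obligation exists (e.g. b=true, c=false, j=true, m=true, n=true, q=false, v=true); no atom is both obligatory and forbidden, so the set is consistent.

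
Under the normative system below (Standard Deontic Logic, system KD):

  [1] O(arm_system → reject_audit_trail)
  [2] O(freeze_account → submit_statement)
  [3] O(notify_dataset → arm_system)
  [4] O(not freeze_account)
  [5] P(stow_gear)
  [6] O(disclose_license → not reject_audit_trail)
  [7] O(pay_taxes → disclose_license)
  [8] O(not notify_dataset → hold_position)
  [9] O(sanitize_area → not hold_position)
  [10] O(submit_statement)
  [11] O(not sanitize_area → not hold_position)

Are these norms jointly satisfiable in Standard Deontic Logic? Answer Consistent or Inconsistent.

Consistent

Premise 2 is O(freeze_account → submit_statement); even if O(submit_statement) held, inferring O(freeze_account) would be affirming the consequent — invalid.
So O(freeze_account) is not derivable, and the apparent clash with O(not freeze_account) does not arise.
A world satisfying every obligation exists (e.g. arm_system=true, disclose_license=false, freeze_account=false, hold_position=false, notify_dataset=true, pay_taxes=false, reject_audit_trail=true, sanitize_area=false, stow_gear=false, submit_statement=true); no atom is both obligatory and forbidden, so the set is consistent.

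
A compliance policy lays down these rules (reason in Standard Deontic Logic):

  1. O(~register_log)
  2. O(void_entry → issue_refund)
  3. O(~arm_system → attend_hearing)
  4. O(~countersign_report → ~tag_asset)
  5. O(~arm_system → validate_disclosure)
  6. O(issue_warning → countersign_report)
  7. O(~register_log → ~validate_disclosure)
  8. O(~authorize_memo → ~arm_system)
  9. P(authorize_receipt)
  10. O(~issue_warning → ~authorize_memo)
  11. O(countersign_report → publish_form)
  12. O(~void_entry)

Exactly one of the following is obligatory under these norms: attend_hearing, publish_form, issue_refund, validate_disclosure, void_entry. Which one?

publish_form

From premise 1 we have O(~register_log).
Applying K to premise 7 (O(~register_log → ~validate_disclosure)) and O(~register_log) yields O(~validate_disclosure).
Premise 5, O(~arm_system → validate_disclosure), contraposes to O(~validate_disclosure → arm_system); with O(~validate_disclosure) we get O(arm_system).
Premise 8, O(~authorize_memo → ~arm_system), contraposes to O(arm_system → authorize_memo); with O(arm_system) we get O(authorize_memo).
Premise 10 is O(~issue_warning → ~authorize_memo); contrapositively O(authorize_memo → issue_warning). Since O(authorize_memo) holds, K gives O(issue_warning).
With premise 6, O(issue_warning → countersign_report), the K-axiom yields O(countersign_report).
With premise 11, O(countersign_report → publish_form), the K-axiom yields O(publish_form).
So O(publish_form) holds — publish_form is obligatory. None of the other listed options is made obligatory by any chain of premises.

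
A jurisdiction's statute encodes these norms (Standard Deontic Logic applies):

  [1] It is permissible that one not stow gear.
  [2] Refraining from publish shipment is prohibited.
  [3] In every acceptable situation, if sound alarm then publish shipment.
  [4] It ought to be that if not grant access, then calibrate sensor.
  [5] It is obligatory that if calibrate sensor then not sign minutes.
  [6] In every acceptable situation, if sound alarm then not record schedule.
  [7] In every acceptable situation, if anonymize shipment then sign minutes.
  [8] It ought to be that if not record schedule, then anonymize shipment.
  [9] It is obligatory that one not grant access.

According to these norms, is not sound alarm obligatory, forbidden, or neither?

Obligatory

Premise 9 states O(¬grant_access) outright.
Premise 4 is O(¬grant_access → calibrate_sensor); since O(¬grant_access), deontic closure gives O(calibrate_sensor).
From O(calibrate_sensor) and premise 5, O(calibrate_sensor → ¬sign_minutes), we obtain O(¬sign_minutes).
The contrapositive of premise 7 (O(anonymize_shipment → sign_minutes)) is O(¬sign_minutes → ¬anonymize_shipment), and O(¬sign_minutes) is already established, so O(¬anonymize_shipment).
Premise 8, O(¬record_schedule → anonymize_shipment), contraposes to O(¬anonymize_shipment → record_schedule); with O(¬anonymize_shipment) we get O(record_schedule).
Premise 6, O(sound_alarm → ¬record_schedule), contraposes to O(record_schedule → ¬sound_alarm); with O(record_schedule) we get O(¬sound_alarm).
Premises 1, 2, 3 do not contribute to this derivation.
Hence ¬sound_alarm is obligatory.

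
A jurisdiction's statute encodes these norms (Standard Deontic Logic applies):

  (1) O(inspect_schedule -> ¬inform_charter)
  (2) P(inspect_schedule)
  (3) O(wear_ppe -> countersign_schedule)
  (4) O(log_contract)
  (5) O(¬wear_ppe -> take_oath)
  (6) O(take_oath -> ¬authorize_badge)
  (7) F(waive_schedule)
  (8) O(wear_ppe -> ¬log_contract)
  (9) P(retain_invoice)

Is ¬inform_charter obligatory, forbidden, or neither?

Premise 1 is O(inspect_schedule -> ¬inform_charter), but O(inspect_schedule) is not derivable from the premises (the permission P(inspect_schedule) asserts only ¬O(¬inspect_schedule), not O(inspect_schedule)), so it does not yield O(¬inform_charter).
No premise or chain of K-axiom applications forces O(¬inform_charter), and none forces O(inform_charter). So ¬inform_charter is neither obligatory nor forbidden under these norms.

Neither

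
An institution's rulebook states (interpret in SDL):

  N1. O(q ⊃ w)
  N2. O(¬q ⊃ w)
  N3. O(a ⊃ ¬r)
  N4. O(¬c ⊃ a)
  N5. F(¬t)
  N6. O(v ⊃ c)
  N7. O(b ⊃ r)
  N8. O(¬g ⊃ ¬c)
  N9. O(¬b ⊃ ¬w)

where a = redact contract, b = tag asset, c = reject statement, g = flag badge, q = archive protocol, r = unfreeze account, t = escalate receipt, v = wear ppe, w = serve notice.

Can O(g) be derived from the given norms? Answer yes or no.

Yes

Premises 1 and 2 cover both cases: O(q ⊃ w) and O(¬q ⊃ w). Since q ∨ ¬q is a tautology, O(w) follows.
Premise 9 is O(¬b ⊃ ¬w); contrapositively O(w ⊃ b). Since O(w) holds, K gives O(b).
From O(b) and premise 7, O(b ⊃ r), we obtain O(r).
The contrapositive of premise 3 (O(a ⊃ ¬r)) is O(r ⊃ ¬a), and O(r) is already established, so O(¬a).
Premise 4 is O(¬c ⊃ a); contrapositively O(¬a ⊃ c). Since O(¬a) holds, K gives O(c).
The contrapositive of premise 8 (O(¬g ⊃ ¬c)) is O(c ⊃ g), and O(c) is already established, so O(g).
Premises 5, 6 do not contribute to this derivation.
So O(g) follows.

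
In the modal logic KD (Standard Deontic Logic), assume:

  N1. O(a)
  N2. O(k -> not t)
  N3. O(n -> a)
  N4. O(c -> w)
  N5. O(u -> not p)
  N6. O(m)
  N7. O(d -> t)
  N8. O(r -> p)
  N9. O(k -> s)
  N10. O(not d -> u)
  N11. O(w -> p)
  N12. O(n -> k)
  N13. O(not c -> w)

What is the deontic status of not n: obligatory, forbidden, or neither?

Obligatory

Premises 13 and 4 are O(not c -> w) and O(c -> w); every ideal world satisfies not c or c, so in either case w holds — hence O(w).
With premise 11, O(w -> p), the K-axiom yields O(p).
The contrapositive of premise 5 (O(u -> not p)) is O(p -> not u), and O(p) is already established, so O(not u).
Premise 10, O(not d -> u), contraposes to O(not u -> d); with O(not u) we get O(d).
Premise 7 is O(d -> t); since O(d), deontic closure gives O(t).
The contrapositive of premise 2 (O(k -> not t)) is O(t -> not k), and O(t) is already established, so O(not k).
The contrapositive of premise 12 (O(n -> k)) is O(not k -> not n), and O(not k) is already established, so O(not n).
Premises 1, 3, 6, 8, 9 do not contribute to this derivation.
Hence not n is obligatory.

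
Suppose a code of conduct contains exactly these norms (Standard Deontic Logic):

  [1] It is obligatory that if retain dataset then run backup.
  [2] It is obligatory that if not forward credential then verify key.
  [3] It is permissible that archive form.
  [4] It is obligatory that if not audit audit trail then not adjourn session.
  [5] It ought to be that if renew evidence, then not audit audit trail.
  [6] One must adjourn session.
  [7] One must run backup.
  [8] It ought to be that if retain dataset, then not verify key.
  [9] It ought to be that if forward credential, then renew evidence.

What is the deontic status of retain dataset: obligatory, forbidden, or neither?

Forbidden

From premise 6 we have O(adjourn_session).
Premise 4, O(¬audit_audit_trail → ¬adjourn_session), contraposes to O(adjourn_session → audit_audit_trail); with O(adjourn_session) we get O(audit_audit_trail).
Premise 5, O(renew_evidence → ¬audit_audit_trail), contraposes to O(audit_audit_trail → ¬renew_evidence); with O(audit_audit_trail) we get O(¬renew_evidence).
Premise 9, O(forward_credential → renew_evidence), contraposes to O(¬renew_evidence → ¬forward_credential); with O(¬renew_evidence) we get O(¬forward_credential).
Premise 2 is O(¬forward_credential → verify_key); since O(¬forward_credential), deontic closure gives O(verify_key).
Premise 8 is O(retain_dataset → ¬verify_key); contrapositively O(verify_key → ¬retain_dataset). Since O(verify_key) holds, K gives O(¬retain_dataset).
Premises 1, 3, 7 do not contribute to this derivation.
Thus O(¬retain_dataset), which is F(retain_dataset): retain_dataset is forbidden.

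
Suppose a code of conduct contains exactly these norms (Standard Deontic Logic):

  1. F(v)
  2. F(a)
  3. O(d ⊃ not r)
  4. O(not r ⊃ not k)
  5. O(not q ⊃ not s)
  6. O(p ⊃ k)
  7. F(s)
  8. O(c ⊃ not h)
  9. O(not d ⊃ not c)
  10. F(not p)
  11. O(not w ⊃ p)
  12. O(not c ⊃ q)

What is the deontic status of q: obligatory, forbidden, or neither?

Premise 10 is F(not p), i.e. O(p).
Premise 6 is O(p ⊃ k); since O(p), deontic closure gives O(k).
Premise 4, O(not r ⊃ not k), contraposes to O(k ⊃ r); with O(k) we get O(r).
Premise 3 is O(d ⊃ not r); contrapositively O(r ⊃ not d). Since O(r) holds, K gives O(not d).
From O(not d) and premise 9, O(not d ⊃ not c), we obtain O(not c).
With premise 12, O(not c ⊃ q), the K-axiom yields O(q).
Premises 1, 2, 5, 7, 8, 11 do not contribute to this derivation.
Hence q is obligatory.

Obligatory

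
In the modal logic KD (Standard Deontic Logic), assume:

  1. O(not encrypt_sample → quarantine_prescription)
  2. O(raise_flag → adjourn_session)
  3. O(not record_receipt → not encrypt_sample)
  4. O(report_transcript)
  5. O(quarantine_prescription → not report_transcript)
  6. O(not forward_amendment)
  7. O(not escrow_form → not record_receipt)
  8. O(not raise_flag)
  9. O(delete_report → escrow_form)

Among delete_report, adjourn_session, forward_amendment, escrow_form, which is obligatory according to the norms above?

Premise 4 states O(report_transcript) outright.
Premise 5 is O(quarantine_prescription → not report_transcript); contrapositively O(report_transcript → not quarantine_prescription). Since O(report_transcript) holds, K gives O(not quarantine_prescription).
The contrapositive of premise 1 (O(not encrypt_sample → quarantine_prescription)) is O(not quarantine_prescription → encrypt_sample), and O(not quarantine_prescription) is already established, so O(encrypt_sample).
Premise 3, O(not record_receipt → not encrypt_sample), contraposes to O(encrypt_sample → record_receipt); with O(encrypt_sample) we get O(record_receipt).
Premise 7, O(not escrow_form → not record_receipt), contraposes to O(record_receipt → escrow_form); with O(record_receipt) we get O(escrow_form).
So O(escrow_form) holds — escrow_form is obligatory. None of the other listed options is made obligatory by any chain of premises.

escrow_form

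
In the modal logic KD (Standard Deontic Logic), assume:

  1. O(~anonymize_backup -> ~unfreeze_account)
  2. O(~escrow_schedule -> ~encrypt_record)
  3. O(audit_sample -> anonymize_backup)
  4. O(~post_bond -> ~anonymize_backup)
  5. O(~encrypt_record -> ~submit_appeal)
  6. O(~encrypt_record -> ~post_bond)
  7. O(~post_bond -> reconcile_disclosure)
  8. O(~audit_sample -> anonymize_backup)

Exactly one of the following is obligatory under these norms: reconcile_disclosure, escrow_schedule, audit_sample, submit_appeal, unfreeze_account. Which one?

Premises 8 and 3 are O(~audit_sample -> anonymize_backup) and O(audit_sample -> anonymize_backup); every ideal world satisfies ~audit_sample or audit_sample, so in either case anonymize_backup holds — hence O(anonymize_backup).
The contrapositive of premise 4 (O(~post_bond -> ~anonymize_backup)) is O(anonymize_backup -> post_bond), and O(anonymize_backup) is already established, so O(post_bond).
Premise 6 is O(~encrypt_record -> ~post_bond); contrapositively O(post_bond -> encrypt_record). Since O(post_bond) holds, K gives O(encrypt_record).
Premise 2 is O(~escrow_schedule -> ~encrypt_record); contrapositively O(encrypt_record -> escrow_schedule). Since O(encrypt_record) holds, K gives O(escrow_schedule).
So O(escrow_schedule) holds — escrow_schedule is obligatory. None of the other listed options is made obligatory by any chain of premises.

escrow_schedule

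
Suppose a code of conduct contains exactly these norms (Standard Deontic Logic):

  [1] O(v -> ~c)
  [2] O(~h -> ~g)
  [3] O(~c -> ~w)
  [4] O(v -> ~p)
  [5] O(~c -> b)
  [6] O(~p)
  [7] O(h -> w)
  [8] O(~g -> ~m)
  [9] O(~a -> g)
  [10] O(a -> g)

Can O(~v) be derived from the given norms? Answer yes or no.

Premises 10 and 9 cover both cases: O(a -> g) and O(~a -> g). Since a ∨ ~a is a tautology, O(g) follows.
Premise 2, O(~h -> ~g), contraposes to O(g -> h); with O(g) we get O(h).
With premise 7, O(h -> w), the K-axiom yields O(w).
Premise 3, O(~c -> ~w), contraposes to O(w -> c); with O(w) we get O(c).
Premise 1, O(v -> ~c), contraposes to O(c -> ~v); with O(c) we get O(~v).
Premises 4, 5, 6, 8 do not contribute to this derivation.
So O(~v) follows.

Yes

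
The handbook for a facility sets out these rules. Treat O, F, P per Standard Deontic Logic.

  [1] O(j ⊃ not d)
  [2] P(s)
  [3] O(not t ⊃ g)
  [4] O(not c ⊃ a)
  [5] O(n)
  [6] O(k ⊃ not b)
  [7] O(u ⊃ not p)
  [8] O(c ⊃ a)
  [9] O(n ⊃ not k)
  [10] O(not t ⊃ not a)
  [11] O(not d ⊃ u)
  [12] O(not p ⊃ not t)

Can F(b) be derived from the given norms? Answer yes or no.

Premise 6 is O(k ⊃ not b), but O(k) is not derivable from the premises, so it does not yield O(not b).
No other premise forces O(not b). An ideal world satisfying every premise can still have b true, so F(b) is not derivable.

No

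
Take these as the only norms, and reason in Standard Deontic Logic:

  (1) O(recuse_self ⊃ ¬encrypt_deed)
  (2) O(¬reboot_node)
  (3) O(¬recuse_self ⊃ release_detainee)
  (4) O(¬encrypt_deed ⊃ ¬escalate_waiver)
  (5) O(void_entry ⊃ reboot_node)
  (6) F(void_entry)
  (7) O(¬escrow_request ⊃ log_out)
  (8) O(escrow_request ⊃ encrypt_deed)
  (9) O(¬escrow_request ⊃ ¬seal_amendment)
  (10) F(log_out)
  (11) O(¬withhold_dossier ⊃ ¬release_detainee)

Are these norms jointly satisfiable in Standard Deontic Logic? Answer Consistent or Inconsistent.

Premise 5 is O(void_entry ⊃ reboot_node), but O(void_entry) is not derivable from the premises, so it does not yield O(reboot_node).
So O(reboot_node) is not derivable, and the apparent clash with O(¬reboot_node) does not arise.
A world satisfying every obligation exists (e.g. encrypt_deed=true, escalate_waiver=false, escrow_request=true, log_out=false, reboot_node=false, recuse_self=false, release_detainee=true, seal_amendment=false, void_entry=false, withhold_dossier=true); no atom is both obligatory and forbidden, so the set is consistent.

Consistent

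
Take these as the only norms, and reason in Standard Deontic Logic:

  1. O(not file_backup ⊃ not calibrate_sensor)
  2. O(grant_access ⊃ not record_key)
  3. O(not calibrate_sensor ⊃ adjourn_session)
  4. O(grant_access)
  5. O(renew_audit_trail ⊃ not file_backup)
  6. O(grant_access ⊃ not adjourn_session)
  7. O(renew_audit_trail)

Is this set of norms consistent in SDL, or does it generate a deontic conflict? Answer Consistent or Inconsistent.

Premise 7 states O(renew_audit_trail) outright.
From O(renew_audit_trail) and premise 5, O(renew_audit_trail ⊃ not file_backup), we obtain O(not file_backup).
Applying K to premise 1 (O(not file_backup ⊃ not calibrate_sensor)) and O(not file_backup) yields O(not calibrate_sensor).
Premise 3 is O(not calibrate_sensor ⊃ adjourn_session); since O(not calibrate_sensor), deontic closure gives O(adjourn_session).
Premise 6, O(grant_access ⊃ not adjourn_session), contraposes to O(adjourn_session ⊃ not grant_access); with O(adjourn_session) we get O(not grant_access).
Yet premise 4 states O(grant_access).
We now have both O(not grant_access) and O(grant_access) — grant_access is simultaneously obligatory and forbidden, violating the D-axiom.

Inconsistent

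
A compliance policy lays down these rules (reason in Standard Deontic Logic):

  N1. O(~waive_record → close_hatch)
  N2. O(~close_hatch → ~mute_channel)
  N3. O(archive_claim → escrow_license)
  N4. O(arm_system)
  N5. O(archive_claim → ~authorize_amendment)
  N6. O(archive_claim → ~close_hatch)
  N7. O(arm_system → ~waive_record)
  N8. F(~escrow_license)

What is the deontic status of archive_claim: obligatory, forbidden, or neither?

Forbidden

From premise 4 we have O(arm_system).
With premise 7, O(arm_system → ~waive_record), the K-axiom yields O(~waive_record).
Applying K to premise 1 (O(~waive_record → close_hatch)) and O(~waive_record) yields O(close_hatch).
Premise 6 is O(archive_claim → ~close_hatch); contrapositively O(close_hatch → ~archive_claim). Since O(close_hatch) holds, K gives O(~archive_claim).
Premises 2, 3, 5, 8 do not contribute to this derivation.
Thus O(~archive_claim), which is F(archive_claim): archive_claim is forbidden.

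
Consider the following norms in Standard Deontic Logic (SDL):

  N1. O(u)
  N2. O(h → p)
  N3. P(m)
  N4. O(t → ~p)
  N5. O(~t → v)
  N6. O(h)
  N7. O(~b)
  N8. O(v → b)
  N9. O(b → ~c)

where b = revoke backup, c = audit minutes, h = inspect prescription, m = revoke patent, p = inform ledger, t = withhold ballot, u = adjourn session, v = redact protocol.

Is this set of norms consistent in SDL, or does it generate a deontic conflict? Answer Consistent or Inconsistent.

Premise 7 gives O(~b).
Premise 8 is O(v → b); contrapositively O(~b → ~v). Since O(~b) holds, K gives O(~v).
Premise 5 is O(~t → v); contrapositively O(~v → t). Since O(~v) holds, K gives O(t).
With premise 4, O(t → ~p), the K-axiom yields O(~p).
Premise 2, O(h → p), contraposes to O(~p → ~h); with O(~p) we get O(~h).
But premise 6 directly asserts O(h).
We now have both O(~h) and O(h) — h is simultaneously obligatory and forbidden, violating the D-axiom.

Inconsistent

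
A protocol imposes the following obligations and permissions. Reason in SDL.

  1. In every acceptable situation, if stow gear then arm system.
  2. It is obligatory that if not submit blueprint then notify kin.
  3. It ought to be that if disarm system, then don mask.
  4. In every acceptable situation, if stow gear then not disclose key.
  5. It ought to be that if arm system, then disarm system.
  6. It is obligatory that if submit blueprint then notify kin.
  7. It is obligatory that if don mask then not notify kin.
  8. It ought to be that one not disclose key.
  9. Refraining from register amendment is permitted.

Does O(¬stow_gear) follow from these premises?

By case analysis on ¬submit_blueprint: premise 2 gives O(¬submit_blueprint → notify_kin) and premise 6 gives O(submit_blueprint → notify_kin), so O(notify_kin) either way.
Premise 7, O(don_mask → ¬notify_kin), contraposes to O(notify_kin → ¬don_mask); with O(notify_kin) we get O(¬don_mask).
Premise 3 is O(disarm_system → don_mask); contrapositively O(¬don_mask → ¬disarm_system). Since O(¬don_mask) holds, K gives O(¬disarm_system).
Premise 5 is O(arm_system → disarm_system); contrapositively O(¬disarm_system → ¬arm_system). Since O(¬disarm_system) holds, K gives O(¬arm_system).
Premise 1, O(stow_gear → arm_system), contraposes to O(¬arm_system → ¬stow_gear); with O(¬arm_system) we get O(¬stow_gear).
Premises 4, 8, 9 do not contribute to this derivation.
So O(¬stow_gear) follows.

Yes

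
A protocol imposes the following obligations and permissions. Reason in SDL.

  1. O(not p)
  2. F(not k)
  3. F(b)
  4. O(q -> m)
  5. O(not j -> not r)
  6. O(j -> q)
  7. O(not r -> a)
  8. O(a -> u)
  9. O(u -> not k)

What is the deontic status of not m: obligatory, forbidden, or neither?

Forbidden

F(not k) at premise 2 means O(k).
The contrapositive of premise 9 (O(u -> not k)) is O(k -> not u), and O(k) is already established, so O(not u).
Premise 8, O(a -> u), contraposes to O(not u -> not a); with O(not u) we get O(not a).
Premise 7 is O(not r -> a); contrapositively O(not a -> r). Since O(not a) holds, K gives O(r).
The contrapositive of premise 5 (O(not j -> not r)) is O(r -> j), and O(r) is already established, so O(j).
Premise 6 is O(j -> q); since O(j), deontic closure gives O(q).
Applying K to premise 4 (O(q -> m)) and O(q) yields O(m).
Premises 1, 3 do not contribute to this derivation.
Thus O(m), which is F(not m): not m is forbidden.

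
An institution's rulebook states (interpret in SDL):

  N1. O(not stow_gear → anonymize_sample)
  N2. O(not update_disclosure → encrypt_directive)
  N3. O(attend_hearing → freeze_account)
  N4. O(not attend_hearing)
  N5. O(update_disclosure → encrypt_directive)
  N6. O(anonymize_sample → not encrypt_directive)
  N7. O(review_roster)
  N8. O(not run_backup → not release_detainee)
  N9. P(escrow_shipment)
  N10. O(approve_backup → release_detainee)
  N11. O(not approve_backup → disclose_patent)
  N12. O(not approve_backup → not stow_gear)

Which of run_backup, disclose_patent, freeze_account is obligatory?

run_backup

Premises 5 and 2 are O(update_disclosure → encrypt_directive) and O(not update_disclosure → encrypt_directive); every ideal world satisfies update_disclosure or not update_disclosure, so in either case encrypt_directive holds — hence O(encrypt_directive).
Premise 6, O(anonymize_sample → not encrypt_directive), contraposes to O(encrypt_directive → not anonymize_sample); with O(encrypt_directive) we get O(not anonymize_sample).
The contrapositive of premise 1 (O(not stow_gear → anonymize_sample)) is O(not anonymize_sample → stow_gear), and O(not anonymize_sample) is already established, so O(stow_gear).
Premise 12 is O(not approve_backup → not stow_gear); contrapositively O(stow_gear → approve_backup). Since O(stow_gear) holds, K gives O(approve_backup).
From O(approve_backup) and premise 10, O(approve_backup → release_detainee), we obtain O(release_detainee).
Premise 8 is O(not run_backup → not release_detainee); contrapositively O(release_detainee → run_backup). Since O(release_detainee) holds, K gives O(run_backup).
So O(run_backup) holds — run_backup is obligatory. None of the other listed options is made obligatory by any chain of premises.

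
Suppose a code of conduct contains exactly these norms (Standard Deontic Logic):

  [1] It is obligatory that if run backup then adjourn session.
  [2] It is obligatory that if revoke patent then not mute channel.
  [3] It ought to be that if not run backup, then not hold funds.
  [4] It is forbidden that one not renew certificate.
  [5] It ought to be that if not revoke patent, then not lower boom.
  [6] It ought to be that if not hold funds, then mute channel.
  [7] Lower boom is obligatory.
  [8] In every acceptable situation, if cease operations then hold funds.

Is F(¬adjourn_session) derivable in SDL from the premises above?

Premise 7 states O(lower_boom) outright.
The contrapositive of premise 5 (O(¬revoke_patent → ¬lower_boom)) is O(lower_boom → revoke_patent), and O(lower_boom) is already established, so O(revoke_patent).
Applying K to premise 2 (O(revoke_patent → ¬mute_channel)) and O(revoke_patent) yields O(¬mute_channel).
Premise 6, O(¬hold_funds → mute_channel), contraposes to O(¬mute_channel → hold_funds); with O(¬mute_channel) we get O(hold_funds).
Premise 3 is O(¬run_backup → ¬hold_funds); contrapositively O(hold_funds → run_backup). Since O(hold_funds) holds, K gives O(run_backup).
With premise 1, O(run_backup → adjourn_session), the K-axiom yields O(adjourn_session).
Premises 4, 8 do not contribute to this derivation.
So O(adjourn_session) holds, i.e. F(¬adjourn_session). The claim follows.

Yes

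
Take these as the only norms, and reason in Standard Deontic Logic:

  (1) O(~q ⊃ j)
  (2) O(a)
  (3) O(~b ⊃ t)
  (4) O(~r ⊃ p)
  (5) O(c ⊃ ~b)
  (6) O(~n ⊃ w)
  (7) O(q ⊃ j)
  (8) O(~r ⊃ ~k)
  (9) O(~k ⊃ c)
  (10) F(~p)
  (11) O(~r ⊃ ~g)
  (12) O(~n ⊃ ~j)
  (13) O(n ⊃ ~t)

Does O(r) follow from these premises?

Premises 7 and 1 are O(q ⊃ j) and O(~q ⊃ j); every ideal world satisfies q or ~q, so in either case j holds — hence O(j).
The contrapositive of premise 12 (O(~n ⊃ ~j)) is O(j ⊃ n), and O(j) is already established, so O(n).
Premise 13 is O(n ⊃ ~t); since O(n), deontic closure gives O(~t).
Premise 3, O(~b ⊃ t), contraposes to O(~t ⊃ b); with O(~t) we get O(b).
The contrapositive of premise 5 (O(c ⊃ ~b)) is O(b ⊃ ~c), and O(b) is already established, so O(~c).
The contrapositive of premise 9 (O(~k ⊃ c)) is O(~c ⊃ k), and O(~c) is already established, so O(k).
The contrapositive of premise 8 (O(~r ⊃ ~k)) is O(k ⊃ r), and O(k) is already established, so O(r).
Premises 2, 4, 6, 10, 11 do not contribute to this derivation.
So O(r) follows.

Yes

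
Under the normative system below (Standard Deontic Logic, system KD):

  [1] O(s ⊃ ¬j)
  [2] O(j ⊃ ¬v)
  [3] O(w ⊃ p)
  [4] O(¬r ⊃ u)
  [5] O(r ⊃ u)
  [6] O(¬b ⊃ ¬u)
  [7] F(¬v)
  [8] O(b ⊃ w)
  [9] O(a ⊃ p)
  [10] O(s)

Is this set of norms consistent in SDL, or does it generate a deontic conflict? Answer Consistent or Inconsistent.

Consistent

Premise 2 is O(j ⊃ ¬v), but O(j) is not derivable from the premises, so it does not yield O(¬v).
So O(¬v) is not derivable, and the apparent clash with O(v) does not arise.
A world satisfying every obligation exists (e.g. a=false, b=true, j=false, p=true, r=false, s=true, u=true, v=true, w=true); no atom is both obligatory and forbidden, so the set is consistent.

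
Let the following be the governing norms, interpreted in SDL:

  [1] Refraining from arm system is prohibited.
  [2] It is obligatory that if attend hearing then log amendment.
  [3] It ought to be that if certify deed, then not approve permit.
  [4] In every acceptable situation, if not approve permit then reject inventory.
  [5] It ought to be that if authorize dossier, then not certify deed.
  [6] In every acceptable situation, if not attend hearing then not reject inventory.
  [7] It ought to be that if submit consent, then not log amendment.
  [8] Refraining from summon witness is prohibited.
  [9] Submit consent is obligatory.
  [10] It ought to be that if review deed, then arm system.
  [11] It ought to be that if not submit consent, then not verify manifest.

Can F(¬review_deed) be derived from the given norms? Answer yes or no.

Premise 10 is O(review_deed → arm_system); even if O(arm_system) held, inferring O(review_deed) would be affirming the consequent — invalid.
No other premise forces O(review_deed). An ideal world satisfying every premise can still have ¬review_deed true, so F(¬review_deed) is not derivable.

No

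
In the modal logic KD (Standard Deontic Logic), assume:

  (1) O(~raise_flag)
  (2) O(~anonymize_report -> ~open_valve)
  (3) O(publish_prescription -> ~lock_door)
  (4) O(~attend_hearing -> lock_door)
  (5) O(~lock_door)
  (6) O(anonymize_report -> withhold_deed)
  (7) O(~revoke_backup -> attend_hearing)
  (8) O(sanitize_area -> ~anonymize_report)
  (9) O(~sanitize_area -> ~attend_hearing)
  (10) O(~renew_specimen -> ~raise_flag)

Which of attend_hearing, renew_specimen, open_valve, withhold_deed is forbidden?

open_valve

Premise 5 states O(~lock_door) outright.
Premise 4, O(~attend_hearing -> lock_door), contraposes to O(~lock_door -> attend_hearing); with O(~lock_door) we get O(attend_hearing).
Premise 9 is O(~sanitize_area -> ~attend_hearing); contrapositively O(attend_hearing -> sanitize_area). Since O(attend_hearing) holds, K gives O(sanitize_area).
From O(sanitize_area) and premise 8, O(sanitize_area -> ~anonymize_report), we obtain O(~anonymize_report).
Premise 2 is O(~anonymize_report -> ~open_valve); since O(~anonymize_report), deontic closure gives O(~open_valve).
So O(~open_valve) holds, i.e. open_valve is forbidden. None of the other listed options is forbidden under the premises.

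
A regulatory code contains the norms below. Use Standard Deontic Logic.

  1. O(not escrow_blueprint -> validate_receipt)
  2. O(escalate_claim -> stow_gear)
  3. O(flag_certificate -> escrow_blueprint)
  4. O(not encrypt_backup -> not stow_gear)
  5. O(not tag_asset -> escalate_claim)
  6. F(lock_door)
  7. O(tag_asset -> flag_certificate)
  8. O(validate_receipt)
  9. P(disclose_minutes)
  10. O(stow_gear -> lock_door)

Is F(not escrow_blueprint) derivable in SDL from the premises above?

Yes

Premise 6, F(lock_door), is equivalent to O(not lock_door).
Premise 10, O(stow_gear -> lock_door), contraposes to O(not lock_door -> not stow_gear); with O(not lock_door) we get O(not stow_gear).
Premise 2, O(escalate_claim -> stow_gear), contraposes to O(not stow_gear -> not escalate_claim); with O(not stow_gear) we get O(not escalate_claim).
Premise 5 is O(not tag_asset -> escalate_claim); contrapositively O(not escalate_claim -> tag_asset). Since O(not escalate_claim) holds, K gives O(tag_asset).
From O(tag_asset) and premise 7, O(tag_asset -> flag_certificate), we obtain O(flag_certificate).
Applying K to premise 3 (O(flag_certificate -> escrow_blueprint)) and O(flag_certificate) yields O(escrow_blueprint).
Premises 1, 4, 8, 9 do not contribute to this derivation.
So O(escrow_blueprint) holds, i.e. F(not escrow_blueprint). The claim follows.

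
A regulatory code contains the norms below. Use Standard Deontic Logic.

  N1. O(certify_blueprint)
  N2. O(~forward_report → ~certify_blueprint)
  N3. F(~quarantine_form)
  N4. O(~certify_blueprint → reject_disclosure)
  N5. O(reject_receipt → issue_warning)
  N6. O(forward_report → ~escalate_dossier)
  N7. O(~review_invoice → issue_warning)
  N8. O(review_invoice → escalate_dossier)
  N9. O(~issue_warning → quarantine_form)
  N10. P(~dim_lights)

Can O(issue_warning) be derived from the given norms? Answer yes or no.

Premise 1 gives O(certify_blueprint).
Premise 2 is O(~forward_report → ~certify_blueprint); contrapositively O(certify_blueprint → forward_report). Since O(certify_blueprint) holds, K gives O(forward_report).
Premise 6 is O(forward_report → ~escalate_dossier); since O(forward_report), deontic closure gives O(~escalate_dossier).
The contrapositive of premise 8 (O(review_invoice → escalate_dossier)) is O(~escalate_dossier → ~review_invoice), and O(~escalate_dossier) is already established, so O(~review_invoice).
From O(~review_invoice) and premise 7, O(~review_invoice → issue_warning), we obtain O(issue_warning).
Premises 3, 4, 5, 9, 10 do not contribute to this derivation.
So O(issue_warning) follows.

Yes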